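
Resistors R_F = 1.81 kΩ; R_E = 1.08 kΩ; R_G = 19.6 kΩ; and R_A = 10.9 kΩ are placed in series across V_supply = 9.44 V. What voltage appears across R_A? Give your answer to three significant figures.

V ≈ 3.08 V

ΣR = 1.81 + 1.08 + 19.6 + 10.9 = 33.39 kΩ.
V = V_supply · R/ΣR = 9.44 × 0.3264 = 3.082 V.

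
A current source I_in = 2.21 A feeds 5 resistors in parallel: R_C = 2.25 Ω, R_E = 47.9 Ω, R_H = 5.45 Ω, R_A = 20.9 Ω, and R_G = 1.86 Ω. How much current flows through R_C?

I ≈ 0.796 A

Conductances: ΣG = 1/2.25 + 1/47.9 + 1/5.45 + 1/20.9 + 1/1.86 = 1.234 (1/Ω).
Current divider: I(R_C) = I_in · G_k/ΣG = 2.21 × (0.4444/1.234) = 2.21 × 0.3601 = 0.7958 A.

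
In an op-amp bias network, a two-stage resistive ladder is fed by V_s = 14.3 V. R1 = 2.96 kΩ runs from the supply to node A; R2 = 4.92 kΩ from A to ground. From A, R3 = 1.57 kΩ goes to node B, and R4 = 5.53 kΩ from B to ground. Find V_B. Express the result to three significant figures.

Node A sees R2 in parallel with the series input of stage 2, R3 + R4 = 7.100 kΩ.
R2 ‖ (R3+R4) = 2.906 kΩ.
So V_A = 14.3 × 0.4954 = 7.084 V.
V_B = V_A × 0.7789 = 5.518 V.

V_B ≈ 5.52 V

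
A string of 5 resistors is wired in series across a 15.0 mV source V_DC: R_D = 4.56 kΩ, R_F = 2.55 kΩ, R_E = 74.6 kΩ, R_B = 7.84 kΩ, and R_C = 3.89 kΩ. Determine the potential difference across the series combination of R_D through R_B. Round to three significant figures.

Total series resistance ΣR = 4.56 + 2.55 + 74.6 + 7.84 + 3.89 = 93.44 kΩ.
R_{R_D..R_B} = 4.56 + 2.55 + 74.6 + 7.84 = 89.55 kΩ.
V = V_DC · R/ΣR = 15.0 × 0.9584 = 14.38 mV.

V ≈ 14.4 mV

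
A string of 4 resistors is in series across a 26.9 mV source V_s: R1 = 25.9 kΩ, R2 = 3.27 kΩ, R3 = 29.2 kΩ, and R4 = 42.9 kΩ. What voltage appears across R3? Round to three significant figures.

V ≈ 7.76 mV

Total series resistance ΣR = 25.9 + 3.27 + 29.2 + 42.9 = 101.3 kΩ.
Voltage divider: V = V_s · (29.20 / 101.3) = 26.9 × 0.2883 = 7.756 mV.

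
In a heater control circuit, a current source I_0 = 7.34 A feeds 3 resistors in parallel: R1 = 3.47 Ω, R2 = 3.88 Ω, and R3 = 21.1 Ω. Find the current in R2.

I ≈ 3.19 A

Total conductance ΣG = 1/3.47 + 1/3.88 + 1/21.1 = 0.5933 (units of 1/Ω).
By the current-divider rule, I = I_0 · G_k/ΣG = 7.34 × 0.4344 = 3.188 A.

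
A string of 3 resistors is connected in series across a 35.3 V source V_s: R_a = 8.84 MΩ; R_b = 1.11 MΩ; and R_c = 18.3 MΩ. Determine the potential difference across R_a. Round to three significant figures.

V ≈ 11.0 V

ΣR = 8.84 + 1.11 + 18.3 = 28.25 MΩ.
By the voltage-divider rule, V = 35.3 × 8.840/28.25 = 11.05 V.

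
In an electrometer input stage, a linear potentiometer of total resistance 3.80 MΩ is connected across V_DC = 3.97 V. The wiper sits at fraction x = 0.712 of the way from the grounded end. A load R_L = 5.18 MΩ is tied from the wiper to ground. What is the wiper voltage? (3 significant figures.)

The pot divides into 1.094 MΩ above the wiper and 2.706 MΩ below.
(x·R_p) ‖ R_L = 1.777 MΩ.
V_out = 3.97 × 1.777/(1.094 + 1.777) = 2.457 V.

V_out ≈ 2.46 V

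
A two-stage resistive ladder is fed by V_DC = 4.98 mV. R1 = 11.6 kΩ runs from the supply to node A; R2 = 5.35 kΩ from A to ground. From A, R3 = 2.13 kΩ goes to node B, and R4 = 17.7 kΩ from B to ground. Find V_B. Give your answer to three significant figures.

V_B ≈ 1.18 mV

Node A sees R2 in parallel with the series input of stage 2, R3 + R4 = 19.83 kΩ.
Effective lower resistance at A: R2 ‖ 19.83 = 4.213 kΩ.
So V_A = 4.98 × 0.2664 = 1.327 mV.
Then the unloaded second divider: V_B = V_A × R4/(R3+R4) = 1.327 × 0.8926 = 1.184 mV.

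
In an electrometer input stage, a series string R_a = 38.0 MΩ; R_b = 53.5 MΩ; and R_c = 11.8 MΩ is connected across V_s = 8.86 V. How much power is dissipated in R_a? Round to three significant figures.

P ≈ 0.280 µW

ΣR = 103.3 MΩ → I = 8.86/103.3 = 0.08577 µA.
V(R_a) = I·R = 3.259 V; P = V·I = 3.259 × 0.08577 = 0.2795 µW.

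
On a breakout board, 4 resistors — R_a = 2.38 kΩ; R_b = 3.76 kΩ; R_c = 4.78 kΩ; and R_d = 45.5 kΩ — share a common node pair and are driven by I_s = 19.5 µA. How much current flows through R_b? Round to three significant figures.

ΣG = 1/2.38 + 1/3.76 + 1/4.78 + 1/45.5 = 0.9173.
Current divider: I(R_b) = I_s · G_k/ΣG = 19.5 × (0.2660/0.9173) = 19.5 × 0.2899 = 5.654 µA.

I ≈ 5.65 µA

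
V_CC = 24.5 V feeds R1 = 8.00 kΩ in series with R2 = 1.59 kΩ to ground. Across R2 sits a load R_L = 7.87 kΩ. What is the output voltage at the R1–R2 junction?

First combine the lower leg with the load: R2 ‖ R_L = 1.323 kΩ.
Now apply the divider: V_out = 24.5 × 0.1419 = 3.476 V.
(Unloaded it would be 4.06 V; the load pulls it down.)

V_out ≈ 3.48 V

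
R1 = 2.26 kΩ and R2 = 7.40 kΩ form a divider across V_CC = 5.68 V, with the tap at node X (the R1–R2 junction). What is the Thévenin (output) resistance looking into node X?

With V_CC suppressed (replaced by a short), R_th = R1 ‖ R2 = (2.260 × 7.40)/(2.260 + 7.40) = 1.731 kΩ.

R_th ≈ 1.73 kΩ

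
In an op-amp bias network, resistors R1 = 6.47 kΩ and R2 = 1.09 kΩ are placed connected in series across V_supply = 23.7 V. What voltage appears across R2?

V ≈ 3.42 V

Total series resistance ΣR = 6.47 + 1.09 = 7.560 kΩ.
V = V_supply · R/ΣR = 23.7 × 0.1442 = 3.417 V.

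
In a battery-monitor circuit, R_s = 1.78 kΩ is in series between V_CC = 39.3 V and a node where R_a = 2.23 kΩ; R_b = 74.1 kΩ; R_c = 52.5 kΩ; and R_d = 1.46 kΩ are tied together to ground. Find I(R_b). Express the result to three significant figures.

Parallel bank: R_p = 1/(1/2.23 + 1/74.1 + 1/52.5 + 1/1.46) = 0.8577 kΩ.
V_A = 39.3 × 0.8577/2.638 = 12.78 V.
I(R_b) = V_A / R_b = 12.78/74.1 = 0.1725 mA.

I ≈ 0.172 mA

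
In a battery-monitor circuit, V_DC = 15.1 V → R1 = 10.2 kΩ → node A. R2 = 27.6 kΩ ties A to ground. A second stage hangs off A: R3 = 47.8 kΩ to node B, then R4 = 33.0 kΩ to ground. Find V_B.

V_B ≈ 4.12 V

Node A sees R2 in parallel with the series input of stage 2, R3 + R4 = 80.80 kΩ.
R2 ‖ (R3+R4) = 20.57 kΩ.
V_A = 15.1 × 20.57/(10.2 + 20.57) = 10.09 V.
Then the unloaded second divider: V_B = V_A × R4/(R3+R4) = 10.09 × 0.4084 = 4.123 V.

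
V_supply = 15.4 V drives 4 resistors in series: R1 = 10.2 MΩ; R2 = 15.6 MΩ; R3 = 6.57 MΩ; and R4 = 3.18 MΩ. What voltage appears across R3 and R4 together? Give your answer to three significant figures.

ΣR = 10.2 + 15.6 + 6.57 + 3.18 = 35.55 MΩ.
R_{R3..R4} = 6.57 + 3.18 = 9.750 MΩ.
V = V_supply · R/ΣR = 15.4 × 0.2743 = 4.224 V.

V ≈ 4.22 V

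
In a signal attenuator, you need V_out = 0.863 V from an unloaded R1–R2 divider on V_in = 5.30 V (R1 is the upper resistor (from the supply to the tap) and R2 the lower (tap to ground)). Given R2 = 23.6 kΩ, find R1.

R1 ≈ 121 kΩ

Required fraction k = V_out/V_in = 0.1628.
R1 = R2·(1/k − 1) = 23.6 × 5.141 = 121.3 kΩ.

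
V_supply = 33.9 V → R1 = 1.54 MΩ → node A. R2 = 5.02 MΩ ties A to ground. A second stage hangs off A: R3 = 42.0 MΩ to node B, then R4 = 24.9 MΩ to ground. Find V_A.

Node A sees R2 in parallel with the series input of stage 2, R3 + R4 = 66.90 MΩ.
R2 ‖ (R3+R4) = 4.670 MΩ.
V_A = 33.9 × 4.670/(1.54 + 4.670) = 25.49 V.

V_A ≈ 25.5 V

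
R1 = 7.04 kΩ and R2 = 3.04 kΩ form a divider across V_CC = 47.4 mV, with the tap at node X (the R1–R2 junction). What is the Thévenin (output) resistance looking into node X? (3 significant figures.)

Looking into X with the source shorted: R_th = R1·R2/(R1+R2) = 7.040 × 3.04/10.08 = 2.123 kΩ.

R_th ≈ 2.12 kΩ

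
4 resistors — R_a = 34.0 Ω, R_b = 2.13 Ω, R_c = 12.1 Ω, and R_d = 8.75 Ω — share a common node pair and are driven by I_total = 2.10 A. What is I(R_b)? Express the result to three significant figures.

I ≈ 1.42 A

ΣG = 1/34.0 + 1/2.13 + 1/12.1 + 1/8.75 = 0.6958.
Current divider: I(R_b) = I_total · G_k/ΣG = 2.10 × (0.4695/0.6958) = 2.10 × 0.6747 = 1.417 A.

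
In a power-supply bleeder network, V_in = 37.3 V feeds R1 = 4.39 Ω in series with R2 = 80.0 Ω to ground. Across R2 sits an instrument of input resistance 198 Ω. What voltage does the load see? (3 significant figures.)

V_out ≈ 34.6 V

First combine the lower leg with the load: R2 ‖ R_L = 56.98 Ω.
Now apply the divider: V_out = 37.3 × 0.9285 = 34.63 V.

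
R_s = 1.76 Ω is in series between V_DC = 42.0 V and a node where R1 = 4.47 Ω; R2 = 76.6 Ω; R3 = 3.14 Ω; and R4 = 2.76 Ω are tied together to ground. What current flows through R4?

Parallel bank: R_p = 1/(1/4.47 + 1/76.6 + 1/3.14 + 1/2.76) = 1.090 Ω.
V_A = 42.0 × 1.090/2.850 = 16.06 V.
I(R4) = V_A / R4 = 16.06/2.76 = 5.819 A.

I ≈ 5.82 A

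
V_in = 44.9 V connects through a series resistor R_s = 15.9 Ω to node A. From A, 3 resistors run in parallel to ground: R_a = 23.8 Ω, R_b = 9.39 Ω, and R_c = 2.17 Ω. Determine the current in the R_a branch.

I ≈ 0.177 A

Parallel bank: R_p = 1/(1/23.8 + 1/9.39 + 1/2.17) = 1.641 Ω.
Node voltage V_A = V_in · R_p/(R_s + R_p) = 44.9 × 0.09356 = 4.201 V.
Branch current I = V_A/R_a = 4.201/23.8 = 0.1765 A.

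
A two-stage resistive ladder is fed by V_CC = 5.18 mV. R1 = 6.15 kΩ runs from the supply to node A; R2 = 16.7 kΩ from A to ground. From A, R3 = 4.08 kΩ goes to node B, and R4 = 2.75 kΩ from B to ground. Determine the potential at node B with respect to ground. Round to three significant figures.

V_B ≈ 0.919 mV

The second stage (R3 + R4 = 6.830 kΩ) loads node A in parallel with R2.
R2 ‖ (R3+R4) = 4.847 kΩ.
V_A = 5.18 × 4.847/(6.15 + 4.847) = 2.283 mV.
V_B = V_A × 0.4026 = 0.9193 mV.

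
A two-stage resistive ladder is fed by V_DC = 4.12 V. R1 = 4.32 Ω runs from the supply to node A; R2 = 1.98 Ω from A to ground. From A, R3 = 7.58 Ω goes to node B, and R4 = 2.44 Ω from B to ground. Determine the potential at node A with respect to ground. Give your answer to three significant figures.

The second stage (R3 + R4 = 10.02 Ω) loads node A in parallel with R2.
R2 ‖ (R3+R4) = 1.653 Ω.
V_A = 4.12 × 1.653/(4.32 + 1.653) = 1.140 V.

V_A ≈ 1.14 V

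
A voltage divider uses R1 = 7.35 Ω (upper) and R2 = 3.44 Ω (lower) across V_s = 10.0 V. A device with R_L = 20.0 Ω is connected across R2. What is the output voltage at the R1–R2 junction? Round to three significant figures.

V_out ≈ 2.85 V

R2 ‖ R_L = (3.44 × 20.0)/(3.44 + 20.0) = 2.935 Ω.
Now apply the divider: V_out = 10.0 × 0.2854 = 2.854 V.
(Unloaded it would be 3.19 V; the load pulls it down.)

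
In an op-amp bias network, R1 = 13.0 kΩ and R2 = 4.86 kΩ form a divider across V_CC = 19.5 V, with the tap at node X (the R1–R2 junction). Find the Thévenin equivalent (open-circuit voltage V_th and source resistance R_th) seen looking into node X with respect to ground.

V_th ≈ 5.31 V, R_th ≈ 3.54 kΩ

V_th is the unloaded tap voltage: V_CC · R2/(R1+R2) = 19.5 × 0.2721 = 5.306 V.
Zeroing V_CC shorts the top of R1 to ground, so R_th = R1 ‖ R2 = 3.538 kΩ.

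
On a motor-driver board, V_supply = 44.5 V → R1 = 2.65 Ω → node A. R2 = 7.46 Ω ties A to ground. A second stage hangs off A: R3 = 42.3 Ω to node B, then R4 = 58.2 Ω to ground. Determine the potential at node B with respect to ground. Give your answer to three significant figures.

V_B ≈ 18.7 V

Looking into the second stage from A: R3 + R4 = 100.5 Ω appears in parallel with R2.
Effective lower resistance at A: R2 ‖ 100.5 = 6.945 Ω.
First divider: V_A = V_supply · 6.945/(2.65 + 6.945) = 32.21 V.
V_B = V_A × 0.5791 = 18.65 V.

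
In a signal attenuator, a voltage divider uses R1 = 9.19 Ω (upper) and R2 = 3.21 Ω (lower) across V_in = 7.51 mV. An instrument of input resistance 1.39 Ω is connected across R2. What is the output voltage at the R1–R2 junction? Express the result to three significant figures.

The load sits in parallel with R2, giving an effective lower resistance R2' = R2·R_L/(R2+R_L) = 0.9700 Ω.
Then V_out = V_in · R2'/(R1 + R2') = 7.51 × 0.9700/10.16 = 0.7170 mV.

V_out ≈ 0.717 mV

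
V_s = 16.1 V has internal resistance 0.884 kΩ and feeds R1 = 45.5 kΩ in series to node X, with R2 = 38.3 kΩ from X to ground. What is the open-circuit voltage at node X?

R1' = 0.884 + 45.5 = 46.38 kΩ (source resistance + R1).
Open-circuit (no load on X): V_th = V_s · R2/(R1' + R2) = 16.1 × 38.3/(46.38 + 38.3) = 7.282 V.

V_th ≈ 7.28 V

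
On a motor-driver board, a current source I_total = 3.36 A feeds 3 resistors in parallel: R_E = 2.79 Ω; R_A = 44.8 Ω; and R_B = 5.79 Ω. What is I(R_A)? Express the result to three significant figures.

Conductances: ΣG = 1/2.79 + 1/44.8 + 1/5.79 = 0.5535 (1/Ω).
Current divider: I(R_A) = I_total · G_k/ΣG = 3.36 × (0.02232/0.5535) = 3.36 × 0.04033 = 0.1355 A.

I ≈ 0.136 A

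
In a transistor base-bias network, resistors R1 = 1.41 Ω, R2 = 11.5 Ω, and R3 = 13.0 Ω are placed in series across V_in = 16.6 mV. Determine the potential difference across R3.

V ≈ 8.33 mV

ΣR = 1.41 + 11.5 + 13.0 = 25.91 Ω.
By the voltage-divider rule, V = 16.6 × 13.00/25.91 = 8.329 mV.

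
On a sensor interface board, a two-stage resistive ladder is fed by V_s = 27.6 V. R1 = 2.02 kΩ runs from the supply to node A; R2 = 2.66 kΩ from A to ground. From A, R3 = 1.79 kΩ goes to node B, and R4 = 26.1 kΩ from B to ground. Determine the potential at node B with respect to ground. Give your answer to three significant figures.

Looking into the second stage from A: R3 + R4 = 27.89 kΩ appears in parallel with R2.
Effective lower resistance at A: R2 ‖ 27.89 = 2.428 kΩ.
So V_A = 27.6 × 0.5459 = 15.07 V.
V_B = V_A × 0.9358 = 14.10 V.

V_B ≈ 14.1 V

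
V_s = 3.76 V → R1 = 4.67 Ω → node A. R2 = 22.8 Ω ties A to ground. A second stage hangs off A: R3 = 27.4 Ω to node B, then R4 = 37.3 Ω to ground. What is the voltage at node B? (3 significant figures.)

Node A sees R2 in parallel with the series input of stage 2, R3 + R4 = 64.70 Ω.
R2 ‖ (R3+R4) = 16.86 Ω.
So V_A = 3.76 × 0.7831 = 2.944 V.
Stage 2 is unloaded, so V_B = V_A · R4/(R3+R4) = 2.944 × 37.3/64.70 = 1.697 V.

V_B ≈ 1.70 V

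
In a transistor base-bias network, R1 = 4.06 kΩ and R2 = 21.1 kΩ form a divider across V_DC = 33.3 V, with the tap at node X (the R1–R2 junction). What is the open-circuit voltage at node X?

V_th ≈ 27.9 V

With X open, the divider is unloaded: V_th = 33.3 × 21.1/25.16 = 27.93 V.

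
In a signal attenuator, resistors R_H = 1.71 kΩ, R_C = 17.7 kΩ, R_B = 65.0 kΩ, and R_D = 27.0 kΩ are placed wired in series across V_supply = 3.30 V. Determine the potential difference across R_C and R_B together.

Total series resistance ΣR = 1.71 + 17.7 + 65.0 + 27.0 = 111.4 kΩ.
R_{R_C..R_B} = 17.7 + 65.0 = 82.70 kΩ.
By the voltage-divider rule, V = 3.30 × 82.70/111.4 = 2.450 V.

V ≈ 2.45 V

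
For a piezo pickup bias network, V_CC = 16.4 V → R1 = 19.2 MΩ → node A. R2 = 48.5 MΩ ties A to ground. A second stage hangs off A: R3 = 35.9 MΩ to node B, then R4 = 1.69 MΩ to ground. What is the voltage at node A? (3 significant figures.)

V_A ≈ 8.60 V

The second stage (R3 + R4 = 37.59 MΩ) loads node A in parallel with R2.
R2 ‖ (R3+R4) = 21.18 MΩ.
So V_A = 16.4 × 0.5245 = 8.601 V.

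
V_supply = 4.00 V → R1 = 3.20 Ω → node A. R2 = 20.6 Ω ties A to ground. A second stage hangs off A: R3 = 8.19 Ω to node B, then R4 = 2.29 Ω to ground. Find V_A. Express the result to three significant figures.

V_A ≈ 2.74 V

Node A sees R2 in parallel with the series input of stage 2, R3 + R4 = 10.48 Ω.
Effective lower resistance at A: R2 ‖ 10.48 = 6.946 Ω.
So V_A = 4.00 × 0.6846 = 2.738 V.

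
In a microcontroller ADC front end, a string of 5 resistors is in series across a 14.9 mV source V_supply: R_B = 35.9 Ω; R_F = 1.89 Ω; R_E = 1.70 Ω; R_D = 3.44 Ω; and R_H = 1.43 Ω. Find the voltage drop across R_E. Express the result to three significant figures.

V ≈ 0.571 mV

Series total: ΣR = 35.9 + 1.89 + 1.70 + 3.44 + 1.43 = 44.36 Ω.
Voltage divider: V = V_supply · (1.700 / 44.36) = 14.9 × 0.03832 = 0.5710 mV.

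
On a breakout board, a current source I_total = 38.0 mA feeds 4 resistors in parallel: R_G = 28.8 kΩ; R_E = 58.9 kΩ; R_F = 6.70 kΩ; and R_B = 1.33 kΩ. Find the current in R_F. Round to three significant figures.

I ≈ 5.95 mA

Conductances: ΣG = 1/28.8 + 1/58.9 + 1/6.70 + 1/1.33 = 0.9528 (1/kΩ).
Current divider: I(R_F) = I_total · G_k/ΣG = 38.0 × (0.1493/0.9528) = 38.0 × 0.1566 = 5.952 mA.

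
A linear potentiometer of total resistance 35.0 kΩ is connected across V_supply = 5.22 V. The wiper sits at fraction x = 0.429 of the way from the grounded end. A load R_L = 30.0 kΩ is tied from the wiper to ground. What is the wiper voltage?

The pot divides into 19.98 kΩ above the wiper and 15.02 kΩ below.
(x·R_p) ‖ R_L = 10.01 kΩ.
V_out = 5.22 × 10.01/(19.98 + 10.01) = 1.742 V.
(Unloaded: V_out = x·V_supply = 2.24 V.)

V_out ≈ 1.74 V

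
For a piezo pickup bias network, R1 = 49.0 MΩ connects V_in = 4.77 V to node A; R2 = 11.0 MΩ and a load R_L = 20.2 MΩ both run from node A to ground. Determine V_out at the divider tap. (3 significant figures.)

First combine the lower leg with the load: R2 ‖ R_L = 7.122 MΩ.
Now apply the divider: V_out = 4.77 × 0.1269 = 0.6053 V.

V_out ≈ 0.605 V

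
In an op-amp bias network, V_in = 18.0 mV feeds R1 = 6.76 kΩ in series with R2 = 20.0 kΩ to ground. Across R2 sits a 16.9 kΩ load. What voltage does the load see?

V_out ≈ 10.4 mV

The load sits in parallel with R2, giving an effective lower resistance R2' = R2·R_L/(R2+R_L) = 9.160 kΩ.
Voltage divider with the loaded lower leg: V_out = 18.0 × 9.160/(6.76 + 9.160) = 18.0 × 0.5754 = 10.36 mV.
(Unloaded it would be 13.5 mV; the load pulls it down.)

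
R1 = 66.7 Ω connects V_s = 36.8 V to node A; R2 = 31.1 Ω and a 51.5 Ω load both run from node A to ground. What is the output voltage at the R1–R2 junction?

R2 ‖ R_L = (31.1 × 51.5)/(31.1 + 51.5) = 19.39 Ω.
Voltage divider with the loaded lower leg: V_out = 36.8 × 19.39/(66.7 + 19.39) = 36.8 × 0.2252 = 8.289 V.

V_out ≈ 8.29 V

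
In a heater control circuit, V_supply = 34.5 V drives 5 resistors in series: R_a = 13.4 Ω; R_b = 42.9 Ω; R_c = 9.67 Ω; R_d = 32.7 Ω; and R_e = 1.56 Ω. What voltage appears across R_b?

V ≈ 14.8 V

Series total: ΣR = 13.4 + 42.9 + 9.67 + 32.7 + 1.56 = 100.2 Ω.
By the voltage-divider rule, V = 34.5 × 42.90/100.2 = 14.77 V.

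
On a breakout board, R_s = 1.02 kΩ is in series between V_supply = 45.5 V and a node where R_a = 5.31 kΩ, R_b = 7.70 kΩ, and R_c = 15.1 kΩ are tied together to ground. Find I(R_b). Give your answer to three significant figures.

Parallel bank: R_p = 1/(1/5.31 + 1/7.70 + 1/15.1) = 2.601 kΩ.
Node voltage V_A = V_supply · R_p/(R_s + R_p) = 45.5 × 0.7183 = 32.68 V.
Branch current I = V_A/R_b = 32.68/7.70 = 4.245 mA.

I ≈ 4.24 mA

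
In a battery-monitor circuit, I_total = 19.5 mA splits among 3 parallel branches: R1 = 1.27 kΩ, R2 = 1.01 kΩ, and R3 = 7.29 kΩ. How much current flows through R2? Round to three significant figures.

I ≈ 10.1 mA

Total conductance ΣG = 1/1.27 + 1/1.01 + 1/7.29 = 1.915 (units of 1/kΩ).
Current divider: I(R2) = I_total · G_k/ΣG = 19.5 × (0.9901/1.915) = 19.5 × 0.5171 = 10.08 mA.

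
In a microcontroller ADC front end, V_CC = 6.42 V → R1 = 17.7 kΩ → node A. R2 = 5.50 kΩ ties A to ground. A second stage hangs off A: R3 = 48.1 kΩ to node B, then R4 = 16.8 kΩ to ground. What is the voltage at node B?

The second stage (R3 + R4 = 64.90 kΩ) loads node A in parallel with R2.
Effective lower resistance at A: R2 ‖ 64.90 = 5.070 kΩ.
So V_A = 6.42 × 0.2227 = 1.430 V.
Stage 2 is unloaded, so V_B = V_A · R4/(R3+R4) = 1.430 × 16.8/64.90 = 0.3701 V.

V_B ≈ 0.370 V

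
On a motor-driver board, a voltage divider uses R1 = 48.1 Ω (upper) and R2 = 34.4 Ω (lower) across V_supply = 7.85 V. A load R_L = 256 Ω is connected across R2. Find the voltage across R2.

V_out ≈ 3.04 V

The load sits in parallel with R2, giving an effective lower resistance R2' = R2·R_L/(R2+R_L) = 30.33 Ω.
Voltage divider with the loaded lower leg: V_out = 7.85 × 30.33/(48.1 + 30.33) = 7.85 × 0.3867 = 3.035 V.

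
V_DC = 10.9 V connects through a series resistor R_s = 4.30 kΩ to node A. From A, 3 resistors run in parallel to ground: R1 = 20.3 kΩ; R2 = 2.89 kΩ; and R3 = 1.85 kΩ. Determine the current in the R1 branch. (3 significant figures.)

Equivalent of the parallel group: R_p = 1.069 kΩ.
V_A by voltage divider: V_A = 10.9 × 1.069/(4.30 + 1.069) = 2.170 V.
Branch current I = V_A/R1 = 2.170/20.3 = 0.1069 mA.

I ≈ 0.107 mA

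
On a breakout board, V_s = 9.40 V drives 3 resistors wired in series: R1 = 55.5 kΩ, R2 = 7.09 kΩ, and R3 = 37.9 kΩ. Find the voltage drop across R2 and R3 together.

V ≈ 4.21 V

Series total: ΣR = 55.5 + 7.09 + 37.9 = 100.5 kΩ.
R_{R2..R3} = 7.09 + 37.9 = 44.99 kΩ.
Voltage divider: V = V_s · (44.99 / 100.5) = 9.40 × 0.4477 = 4.208 V.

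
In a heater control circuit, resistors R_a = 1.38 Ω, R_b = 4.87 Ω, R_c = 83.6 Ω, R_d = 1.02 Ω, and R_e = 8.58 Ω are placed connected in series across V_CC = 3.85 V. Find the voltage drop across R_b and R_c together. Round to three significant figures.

V ≈ 3.42 V

Total series resistance ΣR = 1.38 + 4.87 + 83.6 + 1.02 + 8.58 = 99.45 Ω.
R_{R_b..R_c} = 4.87 + 83.6 = 88.47 Ω.
By the voltage-divider rule, V = 3.85 × 88.47/99.45 = 3.425 V.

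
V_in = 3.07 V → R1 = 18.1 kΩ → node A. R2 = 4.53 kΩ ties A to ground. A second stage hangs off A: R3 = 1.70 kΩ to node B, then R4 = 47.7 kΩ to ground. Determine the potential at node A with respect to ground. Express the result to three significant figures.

V_A ≈ 0.573 V

Looking into the second stage from A: R3 + R4 = 49.40 kΩ appears in parallel with R2.
Effective lower resistance at A: R2 ‖ 49.40 = 4.149 kΩ.
First divider: V_A = V_in · 4.149/(18.1 + 4.149) = 0.5725 V.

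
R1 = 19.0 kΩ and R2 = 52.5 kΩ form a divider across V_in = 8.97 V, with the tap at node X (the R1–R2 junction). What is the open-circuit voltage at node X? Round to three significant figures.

V_th ≈ 6.59 V

Open-circuit (no load on X): V_th = V_in · R2/(R1 + R2) = 8.97 × 52.5/(19.00 + 52.5) = 6.586 V.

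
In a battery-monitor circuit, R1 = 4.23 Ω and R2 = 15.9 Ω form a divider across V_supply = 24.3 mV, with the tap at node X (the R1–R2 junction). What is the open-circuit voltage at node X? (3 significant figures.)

Open-circuit (no load on X): V_th = V_supply · R2/(R1 + R2) = 24.3 × 15.9/(4.230 + 15.9) = 19.19 mV.

V_th ≈ 19.2 mV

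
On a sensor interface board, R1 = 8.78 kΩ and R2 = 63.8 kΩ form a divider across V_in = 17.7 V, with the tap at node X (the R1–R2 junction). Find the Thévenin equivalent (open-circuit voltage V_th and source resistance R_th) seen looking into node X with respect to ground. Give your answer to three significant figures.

V_th is the unloaded tap voltage: V_in · R2/(R1+R2) = 17.7 × 0.8790 = 15.56 V.
Zeroing V_in shorts the top of R1 to ground, so R_th = R1 ‖ R2 = 7.718 kΩ.

V_th ≈ 15.6 V, R_th ≈ 7.72 kΩ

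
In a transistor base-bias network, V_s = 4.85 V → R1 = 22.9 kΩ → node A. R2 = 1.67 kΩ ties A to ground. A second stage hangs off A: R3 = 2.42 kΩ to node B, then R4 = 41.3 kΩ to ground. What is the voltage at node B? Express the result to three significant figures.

Node A sees R2 in parallel with the series input of stage 2, R3 + R4 = 43.72 kΩ.
R2 ‖ (R3+R4) = 1.609 kΩ.
First divider: V_A = V_s · 1.609/(22.9 + 1.609) = 0.3183 V.
Stage 2 is unloaded, so V_B = V_A · R4/(R3+R4) = 0.3183 × 41.3/43.72 = 0.3007 V.

V_B ≈ 0.301 V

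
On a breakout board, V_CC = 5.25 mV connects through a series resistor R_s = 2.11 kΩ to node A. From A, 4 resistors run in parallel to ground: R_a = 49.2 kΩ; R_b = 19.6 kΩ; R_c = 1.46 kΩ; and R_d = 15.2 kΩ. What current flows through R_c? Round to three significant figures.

I ≈ 1.31 µA

Combine the parallel branches: R_p = (1/49.2 + 1/19.6 + 1/1.46 + 1/15.2)⁻¹ = 1.216 kΩ.
Node voltage V_A = V_CC · R_p/(R_s + R_p) = 5.25 × 0.3657 = 1.920 mV.
I(R_c) = V_A / R_c = 1.920/1.46 = 1.315 µA.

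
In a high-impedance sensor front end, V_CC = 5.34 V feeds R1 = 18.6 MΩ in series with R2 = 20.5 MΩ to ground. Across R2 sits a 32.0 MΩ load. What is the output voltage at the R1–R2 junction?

V_out ≈ 2.15 V

First combine the lower leg with the load: R2 ‖ R_L = 12.50 MΩ.
Voltage divider with the loaded lower leg: V_out = 5.34 × 12.50/(18.6 + 12.50) = 5.34 × 0.4018 = 2.146 V.
(Unloaded it would be 2.80 V; the load pulls it down.)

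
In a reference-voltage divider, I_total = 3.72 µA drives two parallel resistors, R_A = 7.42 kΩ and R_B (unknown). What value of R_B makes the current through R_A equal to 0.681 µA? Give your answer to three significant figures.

In a two-way split, I_A/I_total = R_B/(R_A + R_B).
With f = 0.1831, R_B = R_A · f/(1−f) = 7.42 × 0.2241 = 1.663 kΩ.

R_B ≈ 1.66 kΩ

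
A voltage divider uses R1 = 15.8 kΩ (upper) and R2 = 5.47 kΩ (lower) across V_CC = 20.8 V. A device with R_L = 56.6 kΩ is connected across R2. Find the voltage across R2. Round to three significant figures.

First combine the lower leg with the load: R2 ‖ R_L = 4.988 kΩ.
Now apply the divider: V_out = 20.8 × 0.2399 = 4.991 V.

V_out ≈ 4.99 V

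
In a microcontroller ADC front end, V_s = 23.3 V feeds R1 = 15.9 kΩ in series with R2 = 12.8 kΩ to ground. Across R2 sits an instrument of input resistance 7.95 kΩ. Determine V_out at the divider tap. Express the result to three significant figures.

First combine the lower leg with the load: R2 ‖ R_L = 4.904 kΩ.
Now apply the divider: V_out = 23.3 × 0.2357 = 5.492 V.
(Unloaded it would be 10.4 V; the load pulls it down.)

V_out ≈ 5.49 V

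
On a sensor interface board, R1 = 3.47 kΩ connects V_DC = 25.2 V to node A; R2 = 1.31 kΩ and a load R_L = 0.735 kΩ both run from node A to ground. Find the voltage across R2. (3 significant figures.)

V_out ≈ 3.01 V

The load sits in parallel with R2, giving an effective lower resistance R2' = R2·R_L/(R2+R_L) = 0.4708 kΩ.
Voltage divider with the loaded lower leg: V_out = 25.2 × 0.4708/(3.47 + 0.4708) = 25.2 × 0.1195 = 3.011 V.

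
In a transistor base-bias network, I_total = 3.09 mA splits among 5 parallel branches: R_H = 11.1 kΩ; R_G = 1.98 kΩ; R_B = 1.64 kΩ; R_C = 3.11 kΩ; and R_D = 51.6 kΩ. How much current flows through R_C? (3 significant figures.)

I ≈ 0.643 mA

ΣG = 1/11.1 + 1/1.98 + 1/1.64 + 1/3.11 + 1/51.6 = 1.546.
By the current-divider rule, I = I_total · G_k/ΣG = 3.09 × 0.2080 = 0.6427 mA.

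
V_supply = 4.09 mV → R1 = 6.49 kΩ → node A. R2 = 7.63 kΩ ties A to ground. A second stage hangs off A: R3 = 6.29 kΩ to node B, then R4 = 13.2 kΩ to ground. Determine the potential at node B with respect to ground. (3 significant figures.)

V_B ≈ 1.27 mV

Node A sees R2 in parallel with the series input of stage 2, R3 + R4 = 19.49 kΩ.
Effective lower resistance at A: R2 ‖ 19.49 = 5.483 kΩ.
V_A = 4.09 × 5.483/(6.49 + 5.483) = 1.873 mV.
Stage 2 is unloaded, so V_B = V_A · R4/(R3+R4) = 1.873 × 13.2/19.49 = 1.269 mV.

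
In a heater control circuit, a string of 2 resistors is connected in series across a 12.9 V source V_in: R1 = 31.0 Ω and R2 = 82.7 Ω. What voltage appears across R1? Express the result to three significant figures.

Total series resistance ΣR = 31.0 + 82.7 = 113.7 Ω.
Voltage divider: V = V_in · (31.00 / 113.7) = 12.9 × 0.2726 = 3.517 V.

V ≈ 3.52 V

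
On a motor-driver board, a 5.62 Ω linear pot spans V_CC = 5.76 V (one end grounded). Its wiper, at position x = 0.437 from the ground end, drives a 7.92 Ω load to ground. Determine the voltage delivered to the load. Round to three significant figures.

Lower segment x·R_p = 2.456 Ω; upper segment (1−x)·R_p = 3.164 Ω.
Lower segment in parallel with the load: 2.456 ‖ 7.92 = 1.875 Ω.
Loaded-divider output: V_out = 5.76 × 0.3720 = 2.143 V.
(Unloaded: V_out = x·V_CC = 2.52 V.)

V_out ≈ 2.14 V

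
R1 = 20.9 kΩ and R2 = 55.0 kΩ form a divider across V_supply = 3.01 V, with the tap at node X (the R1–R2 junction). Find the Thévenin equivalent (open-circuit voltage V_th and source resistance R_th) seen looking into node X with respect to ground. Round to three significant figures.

V_th ≈ 2.18 V, R_th ≈ 15.1 kΩ

With X open, the divider is unloaded: V_th = 3.01 × 55.0/75.90 = 2.181 V.
Looking into X with the source shorted: R_th = R1·R2/(R1+R2) = 20.90 × 55.0/75.90 = 15.14 kΩ.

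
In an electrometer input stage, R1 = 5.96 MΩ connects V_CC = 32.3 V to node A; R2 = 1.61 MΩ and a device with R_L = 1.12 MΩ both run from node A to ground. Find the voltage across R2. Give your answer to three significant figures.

First combine the lower leg with the load: R2 ‖ R_L = 0.6605 MΩ.
Then V_out = V_CC · R2'/(R1 + R2') = 32.3 × 0.6605/6.621 = 3.222 V.

V_out ≈ 3.22 V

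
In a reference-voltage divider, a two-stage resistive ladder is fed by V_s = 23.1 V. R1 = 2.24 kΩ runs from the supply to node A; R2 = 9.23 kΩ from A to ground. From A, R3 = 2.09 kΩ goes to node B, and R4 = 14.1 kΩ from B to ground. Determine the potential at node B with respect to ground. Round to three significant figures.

The second stage (R3 + R4 = 16.19 kΩ) loads node A in parallel with R2.
R2 ‖ (R3+R4) = 5.879 kΩ.
First divider: V_A = V_s · 5.879/(2.24 + 5.879) = 16.73 V.
Then the unloaded second divider: V_B = V_A × R4/(R3+R4) = 16.73 × 0.8709 = 14.57 V.

V_B ≈ 14.6 V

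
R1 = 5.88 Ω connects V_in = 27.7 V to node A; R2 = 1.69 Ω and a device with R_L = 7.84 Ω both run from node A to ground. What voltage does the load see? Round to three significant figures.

V_out ≈ 5.30 V

The load sits in parallel with R2, giving an effective lower resistance R2' = R2·R_L/(R2+R_L) = 1.390 Ω.
Now apply the divider: V_out = 27.7 × 0.1912 = 5.297 V.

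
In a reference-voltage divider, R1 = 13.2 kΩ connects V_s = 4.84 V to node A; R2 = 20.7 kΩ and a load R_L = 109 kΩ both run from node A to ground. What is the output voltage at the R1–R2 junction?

R2 ‖ R_L = (20.7 × 109)/(20.7 + 109) = 17.40 kΩ.
Then V_out = V_s · R2'/(R1 + R2') = 4.84 × 17.40/30.60 = 2.752 V.

V_out ≈ 2.75 V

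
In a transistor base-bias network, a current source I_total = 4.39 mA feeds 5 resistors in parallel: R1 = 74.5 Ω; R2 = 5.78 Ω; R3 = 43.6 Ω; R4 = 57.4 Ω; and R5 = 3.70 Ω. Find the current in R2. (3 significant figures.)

Conductances: ΣG = 1/74.5 + 1/5.78 + 1/43.6 + 1/57.4 + 1/3.70 = 0.4971 (1/Ω).
Current divider: I(R2) = I_total · G_k/ΣG = 4.39 × (0.1730/0.4971) = 4.39 × 0.3481 = 1.528 mA.

I ≈ 1.53 mA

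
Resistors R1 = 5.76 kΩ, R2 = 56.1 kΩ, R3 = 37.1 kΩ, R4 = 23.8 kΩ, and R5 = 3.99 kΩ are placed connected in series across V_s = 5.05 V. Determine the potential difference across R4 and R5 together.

ΣR = 5.76 + 56.1 + 37.1 + 23.8 + 3.99 = 126.8 kΩ.
R_{R4..R5} = 23.8 + 3.99 = 27.79 kΩ.
By the voltage-divider rule, V = 5.05 × 27.79/126.8 = 1.107 V.

V ≈ 1.11 V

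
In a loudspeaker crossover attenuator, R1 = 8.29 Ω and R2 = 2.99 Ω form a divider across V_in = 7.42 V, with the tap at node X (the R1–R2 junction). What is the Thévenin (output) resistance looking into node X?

Looking into X with the source shorted: R_th = R1·R2/(R1+R2) = 8.290 × 2.99/11.28 = 2.197 Ω.

R_th ≈ 2.20 Ω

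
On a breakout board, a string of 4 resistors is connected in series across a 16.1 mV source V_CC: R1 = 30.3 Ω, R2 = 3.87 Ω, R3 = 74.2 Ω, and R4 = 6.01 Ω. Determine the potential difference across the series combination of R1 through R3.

V ≈ 15.3 mV

ΣR = 30.3 + 3.87 + 74.2 + 6.01 = 114.4 Ω.
R_{R1..R3} = 30.3 + 3.87 + 74.2 = 108.4 Ω.
V = V_CC · R/ΣR = 16.1 × 0.9475 = 15.25 mV.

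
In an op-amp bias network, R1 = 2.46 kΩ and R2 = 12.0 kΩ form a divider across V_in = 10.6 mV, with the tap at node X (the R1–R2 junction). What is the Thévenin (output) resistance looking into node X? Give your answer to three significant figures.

R_th ≈ 2.04 kΩ

Looking into X with the source shorted: R_th = R1·R2/(R1+R2) = 2.460 × 12.0/14.46 = 2.041 kΩ.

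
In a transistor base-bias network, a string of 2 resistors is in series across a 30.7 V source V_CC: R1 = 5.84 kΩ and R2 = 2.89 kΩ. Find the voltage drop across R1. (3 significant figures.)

ΣR = 5.84 + 2.89 = 8.730 kΩ.
By the voltage-divider rule, V = 30.7 × 5.840/8.730 = 20.54 V.

V ≈ 20.5 V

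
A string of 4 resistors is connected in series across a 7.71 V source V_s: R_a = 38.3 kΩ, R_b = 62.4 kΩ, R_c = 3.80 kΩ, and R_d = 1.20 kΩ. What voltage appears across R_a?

V ≈ 2.79 V

ΣR = 38.3 + 62.4 + 3.80 + 1.20 = 105.7 kΩ.
Voltage divider: V = V_s · (38.30 / 105.7) = 7.71 × 0.3623 = 2.794 V.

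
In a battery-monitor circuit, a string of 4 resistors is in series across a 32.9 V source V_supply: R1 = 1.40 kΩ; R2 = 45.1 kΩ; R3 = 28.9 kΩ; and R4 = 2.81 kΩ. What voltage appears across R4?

Total series resistance ΣR = 1.40 + 45.1 + 28.9 + 2.81 = 78.21 kΩ.
Voltage divider: V = V_supply · (2.810 / 78.21) = 32.9 × 0.03593 = 1.182 V.

V ≈ 1.18 V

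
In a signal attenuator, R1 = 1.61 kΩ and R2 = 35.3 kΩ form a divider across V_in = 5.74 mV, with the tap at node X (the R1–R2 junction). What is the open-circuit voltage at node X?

V_th is the unloaded tap voltage: V_in · R2/(R1+R2) = 5.74 × 0.9564 = 5.490 mV.

V_th ≈ 5.49 mV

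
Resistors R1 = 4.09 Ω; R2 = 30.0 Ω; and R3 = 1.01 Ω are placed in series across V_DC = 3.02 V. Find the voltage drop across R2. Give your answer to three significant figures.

Total series resistance ΣR = 4.09 + 30.0 + 1.01 = 35.10 Ω.
V = V_DC · R/ΣR = 3.02 × 0.8547 = 2.581 V.

V ≈ 2.58 V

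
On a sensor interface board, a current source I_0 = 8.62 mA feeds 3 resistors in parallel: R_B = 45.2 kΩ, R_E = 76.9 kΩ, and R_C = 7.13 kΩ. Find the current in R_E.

I ≈ 0.639 mA

ΣG = 1/45.2 + 1/76.9 + 1/7.13 = 0.1754.
Current divider: I(R_E) = I_0 · G_k/ΣG = 8.62 × (0.01300/0.1754) = 8.62 × 0.07415 = 0.6391 mA.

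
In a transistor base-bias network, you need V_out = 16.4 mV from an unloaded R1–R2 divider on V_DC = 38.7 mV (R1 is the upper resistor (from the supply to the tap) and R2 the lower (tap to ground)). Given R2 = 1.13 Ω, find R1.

R1 ≈ 1.54 Ω

Required fraction k = V_out/V_DC = 0.4238.
Rearranging, R1 = R2·(1−k)/k = 1.13 × 1.360 = 1.537 Ω.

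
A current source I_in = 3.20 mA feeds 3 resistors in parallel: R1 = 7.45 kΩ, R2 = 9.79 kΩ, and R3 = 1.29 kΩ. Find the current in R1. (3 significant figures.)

Conductances: ΣG = 1/7.45 + 1/9.79 + 1/1.29 = 1.012 (1/kΩ).
By the current-divider rule, I = I_in · G_k/ΣG = 3.20 × 0.1327 = 0.4246 mA.

I ≈ 0.425 mA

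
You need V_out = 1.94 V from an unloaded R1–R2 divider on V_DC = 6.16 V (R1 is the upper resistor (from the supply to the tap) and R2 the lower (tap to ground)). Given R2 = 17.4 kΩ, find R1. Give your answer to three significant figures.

R1 ≈ 37.8 kΩ

V_out/V_DC = R2/(R1+R2) = 0.3149.
Rearranging, R1 = R2·(1−k)/k = 17.4 × 2.175 = 37.85 kΩ.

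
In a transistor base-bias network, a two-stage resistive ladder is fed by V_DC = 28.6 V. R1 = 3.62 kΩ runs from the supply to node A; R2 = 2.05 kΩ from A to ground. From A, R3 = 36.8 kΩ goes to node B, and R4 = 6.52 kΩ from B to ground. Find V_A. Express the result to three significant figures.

Looking into the second stage from A: R3 + R4 = 43.32 kΩ appears in parallel with R2.
Effective lower resistance at A: R2 ‖ 43.32 = 1.957 kΩ.
So V_A = 28.6 × 0.3509 = 10.04 V.

V_A ≈ 10.0 V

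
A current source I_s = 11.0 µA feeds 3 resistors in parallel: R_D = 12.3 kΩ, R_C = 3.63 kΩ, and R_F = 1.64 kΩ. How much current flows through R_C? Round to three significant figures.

I ≈ 3.14 µA

Total conductance ΣG = 1/12.3 + 1/3.63 + 1/1.64 = 0.9665 (units of 1/kΩ).
Current divider: I(R_C) = I_s · G_k/ΣG = 11.0 × (0.2755/0.9665) = 11.0 × 0.2850 = 3.135 µA.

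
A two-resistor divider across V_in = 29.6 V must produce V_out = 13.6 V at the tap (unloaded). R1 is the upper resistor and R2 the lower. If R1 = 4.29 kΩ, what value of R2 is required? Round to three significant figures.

V_out/V_in = R2/(R1+R2) = 0.4595.
R2 = R1 · 0.4595/(1 − 0.4595) = 3.647 kΩ.

R2 ≈ 3.65 kΩ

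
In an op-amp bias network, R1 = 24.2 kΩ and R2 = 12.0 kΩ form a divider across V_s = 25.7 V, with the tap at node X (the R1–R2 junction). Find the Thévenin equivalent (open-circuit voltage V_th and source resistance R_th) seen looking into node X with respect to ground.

V_th ≈ 8.52 V, R_th ≈ 8.02 kΩ

Open-circuit (no load on X): V_th = V_s · R2/(R1 + R2) = 25.7 × 12.0/(24.20 + 12.0) = 8.519 V.
With V_s suppressed (replaced by a short), R_th = R1 ‖ R2 = (24.20 × 12.0)/(24.20 + 12.0) = 8.022 kΩ.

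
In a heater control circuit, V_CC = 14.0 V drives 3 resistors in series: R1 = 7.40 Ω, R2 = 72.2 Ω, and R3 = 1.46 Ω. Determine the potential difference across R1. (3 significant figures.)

V ≈ 1.28 V

ΣR = 7.40 + 72.2 + 1.46 = 81.06 Ω.
By the voltage-divider rule, V = 14.0 × 7.400/81.06 = 1.278 V.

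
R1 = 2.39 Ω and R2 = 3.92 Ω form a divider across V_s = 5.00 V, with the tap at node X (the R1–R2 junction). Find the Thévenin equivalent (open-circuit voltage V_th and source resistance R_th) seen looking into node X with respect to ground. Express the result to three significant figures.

V_th ≈ 3.11 V, R_th ≈ 1.48 Ω

V_th is the unloaded tap voltage: V_s · R2/(R1+R2) = 5.00 × 0.6212 = 3.106 V.
With V_s suppressed (replaced by a short), R_th = R1 ‖ R2 = (2.390 × 3.92)/(2.390 + 3.92) = 1.485 Ω.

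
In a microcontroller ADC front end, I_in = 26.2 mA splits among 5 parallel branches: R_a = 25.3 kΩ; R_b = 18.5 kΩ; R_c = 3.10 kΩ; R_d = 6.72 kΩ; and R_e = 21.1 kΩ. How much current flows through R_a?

Total conductance ΣG = 1/25.3 + 1/18.5 + 1/3.10 + 1/6.72 + 1/21.1 = 0.6124 (units of 1/kΩ).
Current divider: I(R_a) = I_in · G_k/ΣG = 26.2 × (0.03953/0.6124) = 26.2 × 0.06455 = 1.691 mA.

I ≈ 1.69 mA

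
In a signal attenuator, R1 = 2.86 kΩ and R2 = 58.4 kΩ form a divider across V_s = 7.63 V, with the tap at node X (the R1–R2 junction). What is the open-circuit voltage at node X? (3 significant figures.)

V_th ≈ 7.27 V

V_th is the unloaded tap voltage: V_s · R2/(R1+R2) = 7.63 × 0.9533 = 7.274 V.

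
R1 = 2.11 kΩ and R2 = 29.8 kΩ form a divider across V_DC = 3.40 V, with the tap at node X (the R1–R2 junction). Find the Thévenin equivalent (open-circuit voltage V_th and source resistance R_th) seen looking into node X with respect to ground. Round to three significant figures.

Open-circuit (no load on X): V_th = V_DC · R2/(R1 + R2) = 3.40 × 29.8/(2.110 + 29.8) = 3.175 V.
Zeroing V_DC shorts the top of R1 to ground, so R_th = R1 ‖ R2 = 1.970 kΩ.

V_th ≈ 3.18 V, R_th ≈ 1.97 kΩ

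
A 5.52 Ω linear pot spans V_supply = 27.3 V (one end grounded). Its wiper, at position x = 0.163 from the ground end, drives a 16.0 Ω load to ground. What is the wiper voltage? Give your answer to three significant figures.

Split the track: R_lower = x·R_p = 0.8998 Ω, R_upper = (1−x)·R_p = 4.620 Ω.
R_L loads the lower segment: effective lower R = 0.8519 Ω.
Loaded-divider output: V_out = 27.3 × 0.1557 = 4.250 V.

V_out ≈ 4.25 V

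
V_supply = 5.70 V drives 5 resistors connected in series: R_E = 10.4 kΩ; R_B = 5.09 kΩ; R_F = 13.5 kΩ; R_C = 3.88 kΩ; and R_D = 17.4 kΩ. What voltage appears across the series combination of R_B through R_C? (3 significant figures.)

V ≈ 2.55 V

Total series resistance ΣR = 10.4 + 5.09 + 13.5 + 3.88 + 17.4 = 50.27 kΩ.
R_{R_B..R_C} = 5.09 + 13.5 + 3.88 = 22.47 kΩ.
By the voltage-divider rule, V = 5.70 × 22.47/50.27 = 2.548 V.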